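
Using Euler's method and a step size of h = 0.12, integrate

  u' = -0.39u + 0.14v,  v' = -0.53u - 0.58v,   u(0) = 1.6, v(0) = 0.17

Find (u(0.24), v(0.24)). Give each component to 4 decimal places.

1.4574, -0.0447

Euler on (u,v): u_{n+1} = u_n + h·u', v_{n+1} = v_n + h·v'.
0.000000: (1.600000, 0.170000); f=(-0.600200, -0.946600) → (1.527976, 0.056408)
0.120000: (1.527976, 0.056408); f=(-0.588014, -0.842544) → (1.457414, -0.044697)
(u(0.24), v(0.24)) ≈ (1.4574, -0.0447)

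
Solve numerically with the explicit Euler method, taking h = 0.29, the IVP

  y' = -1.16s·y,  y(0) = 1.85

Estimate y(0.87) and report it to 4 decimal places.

Euler: y_{n+1} = y_n + h·f(s_n, y_n).
s=0.000000, y=1.850000: f=0.000000 → y ← 1.850000 + 0.29·0.000000 = 1.850000
s=0.290000, y=1.850000: f=-0.622340 → y ← 1.850000 + 0.29·(-0.622340) = 1.669521
s=0.580000, y=1.669521: f=-1.123254 → y ← 1.669521 + 0.29·(-1.123254) = 1.343778
y(0.87) ≈ 1.3438

1.3438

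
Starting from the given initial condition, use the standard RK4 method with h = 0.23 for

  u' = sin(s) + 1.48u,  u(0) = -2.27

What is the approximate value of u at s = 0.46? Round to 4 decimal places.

-4.3517

RK4: k1 = f(s_n, u_n); k2 = f(s_n + h/2, u_n + (h/2)·k1); k3 = f(s_n + h/2, u_n + (h/2)·k2); k4 = f(s_n + h, u_n + h·k3); u_{n+1} = u_n + (h/6)·(k1 + 2k2 + 2k3 + k4).
s=0.000000, u=-2.270000:
  k1 = f(0.000000, -2.270000) = -3.359600
  k2 = f(0.115000, -2.656354) = -3.816657
  k3 = f(0.115000, -2.708916) = -3.894448
  k4 = f(0.230000, -3.165723) = -4.457293
  u ← -2.270000 + (0.23/6)·(k1 + 2k2 + 2k3 + k4) = -3.160832
s=0.230000, u=-3.160832:
  k1 = f(0.230000, -3.160832) = -4.450054
  k2 = f(0.345000, -3.672589) = -5.097234
  k3 = f(0.345000, -3.747014) = -5.207384
  k4 = f(0.460000, -4.358531) = -6.006677
  u ← -3.160832 + (0.23/6)·(k1 + 2k2 + 2k3 + k4) = -4.351694
u(0.46) ≈ -4.3517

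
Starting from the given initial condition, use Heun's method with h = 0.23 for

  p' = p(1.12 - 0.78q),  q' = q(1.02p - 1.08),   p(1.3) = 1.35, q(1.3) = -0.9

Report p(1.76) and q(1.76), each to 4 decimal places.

Heun on (p,q): k1 = f(x_n, state_n); k2 = f(x_n + h, state_n + h·k1); state_{n+1} = state_n + (h/2)·(k1 + k2).
1.300000: (1.350000, -0.900000)
  k1 = (2.459700, -0.267300)
  predictor → (1.915731, -0.961479)
  k2 = (3.582328, -0.840377)
  → (2.044833, -1.027383)
1.530000: (2.044833, -1.027383)
  k1 = (3.928858, -1.033270)
  predictor → (2.948471, -1.265035)
  k2 = (6.211623, -2.438279)
  → (3.210989, -1.426611)
(p(1.76), q(1.76)) ≈ (3.2110, -1.4266)

3.2110, -1.4266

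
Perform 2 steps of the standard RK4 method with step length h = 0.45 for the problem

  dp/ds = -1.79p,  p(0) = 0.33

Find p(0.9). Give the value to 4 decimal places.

RK4: k1 = f(s_n, p_n); k2 = f(s_n + h/2, p_n + (h/2)·k1); k3 = f(s_n + h/2, p_n + (h/2)·k2); k4 = f(s_n + h, p_n + h·k3); p_{n+1} = p_n + (h/6)·(k1 + 2k2 + 2k3 + k4).
s=0.000000, p=0.330000:
  k1 = f(0.000000, 0.330000) = -0.590700
  k2 = f(0.225000, 0.197093) = -0.352796
  k3 = f(0.225000, 0.250621) = -0.448612
  k4 = f(0.450000, 0.128125) = -0.229343
  p ← 0.330000 + (0.45/6)·(k1 + 2k2 + 2k3 + k4) = 0.148286
s=0.450000, p=0.148286:
  k1 = f(0.450000, 0.148286) = -0.265431
  k2 = f(0.675000, 0.088564) = -0.158529
  k3 = f(0.675000, 0.112617) = -0.201584
  k4 = f(0.900000, 0.057573) = -0.103056
  p ← 0.148286 + (0.45/6)·(k1 + 2k2 + 2k3 + k4) = 0.066632
p(0.9) ≈ 0.0666

0.0666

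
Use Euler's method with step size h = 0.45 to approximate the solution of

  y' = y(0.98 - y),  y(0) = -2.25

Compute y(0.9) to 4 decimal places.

Euler: y_{n+1} = y_n + h·f(x_n, y_n).
x=0.000000, y=-2.250000: f=-7.267500 → y ← -2.250000 + 0.45·(-7.267500) = -5.520375
x=0.450000, y=-5.520375: f=-35.884508 → y ← -5.520375 + 0.45·(-35.884508) = -21.668403
y(0.9) ≈ -21.6684

-21.6684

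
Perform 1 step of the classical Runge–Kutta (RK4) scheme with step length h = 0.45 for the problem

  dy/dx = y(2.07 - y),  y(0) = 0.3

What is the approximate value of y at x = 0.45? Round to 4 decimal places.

RK4: k1 = f(x_n, y_n); k2 = f(x_n + h/2, y_n + (h/2)·k1); k3 = f(x_n + h/2, y_n + (h/2)·k2); k4 = f(x_n + h, y_n + h·k3); y_{n+1} = y_n + (h/6)·(k1 + 2k2 + 2k3 + k4).
x=0.000000, y=0.300000:
  k1 = f(0.000000, 0.300000) = 0.531000
  k2 = f(0.225000, 0.419475) = 0.692354
  k3 = f(0.225000, 0.455780) = 0.735729
  k4 = f(0.450000, 0.631078) = 0.908072
  y ← 0.300000 + (0.45/6)·(k1 + 2k2 + 2k3 + k4) = 0.622143
y(0.45) ≈ 0.6221

0.6221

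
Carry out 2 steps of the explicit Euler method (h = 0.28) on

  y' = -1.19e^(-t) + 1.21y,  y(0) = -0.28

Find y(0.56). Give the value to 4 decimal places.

-1.1998

Euler: y_{n+1} = y_n + h·f(t_n, y_n).
t=0.000000, y=-0.280000: f=-1.528800 → y ← -0.280000 + 0.28·(-1.528800) = -0.708064
t=0.280000, y=-0.708064: f=-1.756140 → y ← -0.708064 + 0.28·(-1.756140) = -1.199783
y(0.56) ≈ -1.1998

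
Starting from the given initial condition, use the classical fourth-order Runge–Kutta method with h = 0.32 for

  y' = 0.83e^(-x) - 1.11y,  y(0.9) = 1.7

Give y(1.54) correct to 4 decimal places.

0.9455

RK4: k1 = f(x_n, y_n); k2 = f(x_n + h/2, y_n + (h/2)·k1); k3 = f(x_n + h/2, y_n + (h/2)·k2); k4 = f(x_n + h, y_n + h·k3); y_{n+1} = y_n + (h/6)·(k1 + 2k2 + 2k3 + k4).
x=0.900000, y=1.700000:
  k1 = f(0.900000, 1.700000) = -1.549547
  k2 = f(1.060000, 1.452072) = -1.324242
  k3 = f(1.060000, 1.488121) = -1.364256
  k4 = f(1.220000, 1.263438) = -1.157375
  y ← 1.700000 + (0.32/6)·(k1 + 2k2 + 2k3 + k4) = 1.268858
x=1.220000, y=1.268858:
  k1 = f(1.220000, 1.268858) = -1.163391
  k2 = f(1.380000, 1.082715) = -0.993004
  k3 = f(1.380000, 1.109977) = -1.023264
  k4 = f(1.540000, 0.941413) = -0.867032
  y ← 1.268858 + (0.32/6)·(k1 + 2k2 + 2k3 + k4) = 0.945500
y(1.54) ≈ 0.9455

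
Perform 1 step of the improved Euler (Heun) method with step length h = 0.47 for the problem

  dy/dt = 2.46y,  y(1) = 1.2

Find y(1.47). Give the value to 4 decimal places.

Heun: k1 = f(t_n, y_n); k2 = f(t_n + h, y_n + h·k1); y_{n+1} = y_n + (h/2)·(k1 + k2).
t=1.000000, y=1.200000:
  k1 = f(1.000000, 1.200000) = 2.952000
  k2 = f(1.470000, 2.587440) = 6.365102
  y ← 1.200000 + (0.47/2)·(2.952000 + 6.365102) = 3.389519
y(1.47) ≈ 3.3895

3.3895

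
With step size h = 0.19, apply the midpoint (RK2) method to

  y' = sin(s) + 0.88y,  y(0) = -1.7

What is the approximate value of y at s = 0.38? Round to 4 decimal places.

Midpoint: k1 = f(s_n, y_n); k2 = f(s_n + h/2, y_n + (h/2)·k1); y_{n+1} = y_n + h·k2.
s=0.000000, y=-1.700000:
  k1 = f(0.000000, -1.700000) = -1.496000
  k2 = f(0.095000, -1.842120) = -1.526208
  y ← -1.700000 + 0.19·(-1.526208) = -1.989980
s=0.190000, y=-1.989980:
  k1 = f(0.190000, -1.989980) = -1.562323
  k2 = f(0.285000, -2.138400) = -1.600635
  y ← -1.989980 + 0.19·(-1.600635) = -2.294100
y(0.38) ≈ -2.2941

-2.2941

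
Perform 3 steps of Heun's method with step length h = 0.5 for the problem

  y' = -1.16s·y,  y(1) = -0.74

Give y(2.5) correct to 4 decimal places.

Heun: k1 = f(s_n, y_n); k2 = f(s_n + h, y_n + h·k1); y_{n+1} = y_n + (h/2)·(k1 + k2).
s=1.000000, y=-0.740000:
  k1 = f(1.000000, -0.740000) = 0.858400
  k2 = f(1.500000, -0.310800) = 0.540792
  y ← -0.740000 + (0.5/2)·(0.858400 + 0.540792) = -0.390202
s=1.500000, y=-0.390202:
  k1 = f(1.500000, -0.390202) = 0.678951
  k2 = f(2.000000, -0.050726) = 0.117685
  y ← -0.390202 + (0.5/2)·(0.678951 + 0.117685) = -0.191043
s=2.000000, y=-0.191043:
  k1 = f(2.000000, -0.191043) = 0.443220
  k2 = f(2.500000, 0.030567) = -0.088644
  y ← -0.191043 + (0.5/2)·(0.443220 + (-0.088644)) = -0.102399
y(2.5) ≈ -0.1024

-0.1024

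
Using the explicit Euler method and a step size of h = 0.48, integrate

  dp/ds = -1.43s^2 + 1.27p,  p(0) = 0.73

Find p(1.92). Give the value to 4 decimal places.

Euler: p_{n+1} = p_n + h·f(s_n, p_n).
s=0.000000, p=0.730000: f=0.927100 → p ← 0.730000 + 0.48·0.927100 = 1.175008
s=0.480000, p=1.175008: f=1.162788 → p ← 1.175008 + 0.48·1.162788 = 1.733146
s=0.960000, p=1.733146: f=0.883208 → p ← 1.733146 + 0.48·0.883208 = 2.157086
s=1.440000, p=2.157086: f=-0.225749 → p ← 2.157086 + 0.48·(-0.225749) = 2.048727
p(1.92) ≈ 2.0487

2.0487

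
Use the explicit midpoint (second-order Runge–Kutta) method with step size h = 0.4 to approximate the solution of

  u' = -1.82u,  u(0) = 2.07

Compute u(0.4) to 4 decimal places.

1.1116

Midpoint: k1 = f(x_n, u_n); k2 = f(x_n + h/2, u_n + (h/2)·k1); u_{n+1} = u_n + h·k2.
x=0.000000, u=2.070000:
  k1 = f(0.000000, 2.070000) = -3.767400
  k2 = f(0.200000, 1.316520) = -2.396066
  u ← 2.070000 + 0.4·(-2.396066) = 1.111573
u(0.4) ≈ 1.1116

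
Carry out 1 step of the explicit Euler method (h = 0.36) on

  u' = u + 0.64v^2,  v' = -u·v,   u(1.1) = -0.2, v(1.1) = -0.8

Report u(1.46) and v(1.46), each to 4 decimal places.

Euler on (u,v): u_{n+1} = u_n + h·u', v_{n+1} = v_n + h·v'.
1.100000: (-0.200000, -0.800000); f=(0.209600, -0.160000) → (-0.124544, -0.857600)
(u(1.46), v(1.46)) ≈ (-0.1245, -0.8576)

-0.1245, -0.8576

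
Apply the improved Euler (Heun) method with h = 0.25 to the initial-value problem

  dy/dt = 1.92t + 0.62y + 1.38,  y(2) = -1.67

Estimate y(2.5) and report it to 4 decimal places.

1.0320

Heun: k1 = f(t_n, y_n); k2 = f(t_n + h, y_n + h·k1); y_{n+1} = y_n + (h/2)·(k1 + k2).
t=2.000000, y=-1.670000:
  k1 = f(2.000000, -1.670000) = 4.184600
  k2 = f(2.250000, -0.623850) = 5.313213
  y ← -1.670000 + (0.25/2)·(4.184600 + 5.313213) = -0.482773
t=2.250000, y=-0.482773:
  k1 = f(2.250000, -0.482773) = 5.400681
  k2 = f(2.500000, 0.867397) = 6.717786
  y ← -0.482773 + (0.25/2)·(5.400681 + 6.717786) = 1.032035
y(2.5) ≈ 1.0320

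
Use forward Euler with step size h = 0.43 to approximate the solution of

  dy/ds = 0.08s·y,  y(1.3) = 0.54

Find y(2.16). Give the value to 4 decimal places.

0.5977

Euler: y_{n+1} = y_n + h·f(s_n, y_n).
s=1.300000, y=0.540000: f=0.056160 → y ← 0.540000 + 0.43·0.056160 = 0.564149
s=1.730000, y=0.564149: f=0.078078 → y ← 0.564149 + 0.43·0.078078 = 0.597722
y(2.16) ≈ 0.5977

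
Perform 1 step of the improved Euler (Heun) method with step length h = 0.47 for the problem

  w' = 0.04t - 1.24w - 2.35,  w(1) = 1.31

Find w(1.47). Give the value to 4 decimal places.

Heun: k1 = f(t_n, w_n); k2 = f(t_n + h, w_n + h·k1); w_{n+1} = w_n + (h/2)·(k1 + k2).
t=1.000000, w=1.310000:
  k1 = f(1.000000, 1.310000) = -3.934400
  k2 = f(1.470000, -0.539168) = -1.622632
  w ← 1.310000 + (0.47/2)·(-3.934400 + (-1.622632)) = 0.004098
w(1.47) ≈ 0.0041

0.0041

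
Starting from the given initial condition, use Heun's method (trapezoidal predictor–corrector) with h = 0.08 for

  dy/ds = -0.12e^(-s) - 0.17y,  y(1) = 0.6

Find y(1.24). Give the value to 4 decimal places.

Heun: k1 = f(s_n, y_n); k2 = f(s_n + h, y_n + h·k1); y_{n+1} = y_n + (h/2)·(k1 + k2).
s=1.000000, y=0.600000:
  k1 = f(1.000000, 0.600000) = -0.146146
  k2 = f(1.080000, 0.588308) = -0.140764
  y ← 0.600000 + (0.08/2)·(-0.146146 + (-0.140764)) = 0.588524
s=1.080000, y=0.588524:
  k1 = f(1.080000, 0.588524) = -0.140800
  k2 = f(1.160000, 0.577260) = -0.135752
  y ← 0.588524 + (0.08/2)·(-0.140800 + (-0.135752)) = 0.577462
s=1.160000, y=0.577462:
  k1 = f(1.160000, 0.577462) = -0.135787
  k2 = f(1.240000, 0.566599) = -0.131048
  y ← 0.577462 + (0.08/2)·(-0.135787 + (-0.131048)) = 0.566788
y(1.24) ≈ 0.5668

0.5668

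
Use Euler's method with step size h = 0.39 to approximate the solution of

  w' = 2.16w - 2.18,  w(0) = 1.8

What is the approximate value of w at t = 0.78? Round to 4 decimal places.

Euler: w_{n+1} = w_n + h·f(t_n, w_n).
t=0.000000, w=1.800000: f=1.708000 → w ← 1.800000 + 0.39·1.708000 = 2.466120
t=0.390000, w=2.466120: f=3.146819 → w ← 2.466120 + 0.39·3.146819 = 3.693379
w(0.78) ≈ 3.6934

3.6934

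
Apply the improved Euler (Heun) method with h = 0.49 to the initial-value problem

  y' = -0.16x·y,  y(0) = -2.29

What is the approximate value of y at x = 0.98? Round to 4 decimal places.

-2.1199

Heun: k1 = f(x_n, y_n); k2 = f(x_n + h, y_n + h·k1); y_{n+1} = y_n + (h/2)·(k1 + k2).
x=0.000000, y=-2.290000:
  k1 = f(0.000000, -2.290000) = 0.000000
  k2 = f(0.490000, -2.290000) = 0.179536
  y ← -2.290000 + (0.49/2)·(0.000000 + 0.179536) = -2.246014
x=0.490000, y=-2.246014:
  k1 = f(0.490000, -2.246014) = 0.176087
  k2 = f(0.980000, -2.159731) = 0.338646
  y ← -2.246014 + (0.49/2)·(0.176087 + 0.338646) = -2.119904
y(0.98) ≈ -2.1199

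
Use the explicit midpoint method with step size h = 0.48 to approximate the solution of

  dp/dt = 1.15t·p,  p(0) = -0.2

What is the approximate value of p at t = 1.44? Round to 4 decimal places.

-0.6036

Midpoint: k1 = f(t_n, p_n); k2 = f(t_n + h/2, p_n + (h/2)·k1); p_{n+1} = p_n + h·k2.
t=0.000000, p=-0.200000:
  k1 = f(0.000000, -0.200000) = 0.000000
  k2 = f(0.240000, -0.200000) = -0.055200
  p ← -0.200000 + 0.48·(-0.055200) = -0.226496
t=0.480000, p=-0.226496:
  k1 = f(0.480000, -0.226496) = -0.125026
  k2 = f(0.720000, -0.256502) = -0.212384
  p ← -0.226496 + 0.48·(-0.212384) = -0.328440
t=0.960000, p=-0.328440:
  k1 = f(0.960000, -0.328440) = -0.362598
  k2 = f(1.200000, -0.415464) = -0.573340
  p ← -0.328440 + 0.48·(-0.573340) = -0.603643
p(1.44) ≈ -0.6036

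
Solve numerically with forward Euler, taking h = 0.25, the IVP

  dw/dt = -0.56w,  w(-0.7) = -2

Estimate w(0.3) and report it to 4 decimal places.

-1.0940

Euler: w_{n+1} = w_n + h·f(t_n, w_n).
t=-0.700000, w=-2.000000: f=1.120000 → w ← -2.000000 + 0.25·1.120000 = -1.720000
t=-0.450000, w=-1.720000: f=0.963200 → w ← -1.720000 + 0.25·0.963200 = -1.479200
t=-0.200000, w=-1.479200: f=0.828352 → w ← -1.479200 + 0.25·0.828352 = -1.272112
t=0.050000, w=-1.272112: f=0.712383 → w ← -1.272112 + 0.25·0.712383 = -1.094016
w(0.3) ≈ -1.0940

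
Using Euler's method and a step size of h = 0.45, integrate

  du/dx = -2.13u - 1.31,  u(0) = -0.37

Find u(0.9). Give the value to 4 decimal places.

Euler: u_{n+1} = u_n + h·f(x_n, u_n).
x=0.000000, u=-0.370000: f=-0.521900 → u ← -0.370000 + 0.45·(-0.521900) = -0.604855
x=0.450000, u=-0.604855: f=-0.021659 → u ← -0.604855 + 0.45·(-0.021659) = -0.614601
u(0.9) ≈ -0.6146

-0.6146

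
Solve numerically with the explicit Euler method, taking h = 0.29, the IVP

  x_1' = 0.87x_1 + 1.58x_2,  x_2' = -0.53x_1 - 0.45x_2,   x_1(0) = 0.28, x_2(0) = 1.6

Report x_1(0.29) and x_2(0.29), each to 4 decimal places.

Euler on (x_1,x_2): x_1_{n+1} = x_1_n + h·x_1', x_2_{n+1} = x_2_n + h·x_2'.
0.000000: (0.280000, 1.600000); f=(2.771600, -0.868400) → (1.083764, 1.348164)
(x_1(0.29), x_2(0.29)) ≈ (1.0838, 1.3482)

1.0838, 1.3482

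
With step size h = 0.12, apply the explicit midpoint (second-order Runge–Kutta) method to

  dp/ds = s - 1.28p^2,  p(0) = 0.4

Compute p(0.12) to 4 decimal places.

0.3841

Midpoint: k1 = f(s_n, p_n); k2 = f(s_n + h/2, p_n + (h/2)·k1); p_{n+1} = p_n + h·k2.
s=0.000000, p=0.400000:
  k1 = f(0.000000, 0.400000) = -0.204800
  k2 = f(0.060000, 0.387712) = -0.132410
  p ← 0.400000 + 0.12·(-0.132410) = 0.384111
p(0.12) ≈ 0.3841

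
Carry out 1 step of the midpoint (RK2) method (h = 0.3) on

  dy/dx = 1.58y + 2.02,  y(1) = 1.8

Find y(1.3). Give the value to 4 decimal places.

3.6050

Midpoint: k1 = f(x_n, y_n); k2 = f(x_n + h/2, y_n + (h/2)·k1); y_{n+1} = y_n + h·k2.
x=1.000000, y=1.800000:
  k1 = f(1.000000, 1.800000) = 4.864000
  k2 = f(1.150000, 2.529600) = 6.016768
  y ← 1.800000 + 0.3·6.016768 = 3.605030
y(1.3) ≈ 3.6050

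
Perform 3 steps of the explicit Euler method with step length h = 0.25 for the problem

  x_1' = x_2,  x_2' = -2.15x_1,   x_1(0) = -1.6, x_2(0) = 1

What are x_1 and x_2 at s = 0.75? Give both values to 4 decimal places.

-0.2386, 3.0613

Euler on (x_1,x_2): x_1_{n+1} = x_1_n + h·x_1', x_2_{n+1} = x_2_n + h·x_2'.
0.000000: (-1.600000, 1.000000); f=(1.000000, 3.440000) → (-1.350000, 1.860000)
0.250000: (-1.350000, 1.860000); f=(1.860000, 2.902500) → (-0.885000, 2.585625)
0.500000: (-0.885000, 2.585625); f=(2.585625, 1.902750) → (-0.238594, 3.061312)
(x_1(0.75), x_2(0.75)) ≈ (-0.2386, 3.0613)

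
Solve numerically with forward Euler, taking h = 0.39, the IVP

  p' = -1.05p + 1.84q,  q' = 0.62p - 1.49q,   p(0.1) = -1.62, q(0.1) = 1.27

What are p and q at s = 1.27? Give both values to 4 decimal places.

Euler on (p,q): p_{n+1} = p_n + h·p', q_{n+1} = q_n + h·q'.
0.100000: (-1.620000, 1.270000); f=(4.037800, -2.896700) → (-0.045258, 0.140287)
0.490000: (-0.045258, 0.140287); f=(0.305649, -0.237088) → (0.073945, 0.047823)
0.880000: (0.073945, 0.047823); f=(0.010352, -0.025410) → (0.077982, 0.037913)
(p(1.27), q(1.27)) ≈ (0.0780, 0.0379)

0.0780, 0.0379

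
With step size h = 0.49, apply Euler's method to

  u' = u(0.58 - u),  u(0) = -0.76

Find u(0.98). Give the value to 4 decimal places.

Euler: u_{n+1} = u_n + h·f(x_n, u_n).
x=0.000000, u=-0.760000: f=-1.018400 → u ← -0.760000 + 0.49·(-1.018400) = -1.259016
x=0.490000, u=-1.259016: f=-2.315351 → u ← -1.259016 + 0.49·(-2.315351) = -2.393538
u(0.98) ≈ -2.3935

-2.3935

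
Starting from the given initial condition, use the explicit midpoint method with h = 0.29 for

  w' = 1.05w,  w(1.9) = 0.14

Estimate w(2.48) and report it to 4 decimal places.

Midpoint: k1 = f(x_n, w_n); k2 = f(x_n + h/2, w_n + (h/2)·k1); w_{n+1} = w_n + h·k2.
x=1.900000, w=0.140000:
  k1 = f(1.900000, 0.140000) = 0.147000
  k2 = f(2.045000, 0.161315) = 0.169381
  w ← 0.140000 + 0.29·0.169381 = 0.189120
x=2.190000, w=0.189120:
  k1 = f(2.190000, 0.189120) = 0.198576
  k2 = f(2.335000, 0.217914) = 0.228810
  w ← 0.189120 + 0.29·0.228810 = 0.255475
w(2.48) ≈ 0.2555

0.2555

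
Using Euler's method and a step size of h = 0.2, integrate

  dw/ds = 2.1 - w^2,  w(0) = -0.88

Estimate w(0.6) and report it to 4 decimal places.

Euler: w_{n+1} = w_n + h·f(s_n, w_n).
s=0.000000, w=-0.880000: f=1.325600 → w ← -0.880000 + 0.2·1.325600 = -0.614880
s=0.200000, w=-0.614880: f=1.721923 → w ← -0.614880 + 0.2·1.721923 = -0.270495
s=0.400000, w=-0.270495: f=2.026832 → w ← -0.270495 + 0.2·2.026832 = 0.134871
w(0.6) ≈ 0.1349

0.1349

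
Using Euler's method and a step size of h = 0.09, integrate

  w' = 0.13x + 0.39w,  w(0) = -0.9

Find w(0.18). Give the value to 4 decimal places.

-0.9632

Euler: w_{n+1} = w_n + h·f(x_n, w_n).
x=0.000000, w=-0.900000: f=-0.351000 → w ← -0.900000 + 0.09·(-0.351000) = -0.931590
x=0.090000, w=-0.931590: f=-0.351620 → w ← -0.931590 + 0.09·(-0.351620) = -0.963236
w(0.18) ≈ -0.9632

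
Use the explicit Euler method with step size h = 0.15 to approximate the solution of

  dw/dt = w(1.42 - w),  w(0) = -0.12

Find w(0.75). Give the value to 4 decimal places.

Euler: w_{n+1} = w_n + h·f(t_n, w_n).
t=0.000000, w=-0.120000: f=-0.184800 → w ← -0.120000 + 0.15·(-0.184800) = -0.147720
t=0.150000, w=-0.147720: f=-0.231584 → w ← -0.147720 + 0.15·(-0.231584) = -0.182458
t=0.300000, w=-0.182458: f=-0.292380 → w ← -0.182458 + 0.15·(-0.292380) = -0.226315
t=0.450000, w=-0.226315: f=-0.372585 → w ← -0.226315 + 0.15·(-0.372585) = -0.282202
t=0.600000, w=-0.282202: f=-0.480366 → w ← -0.282202 + 0.15·(-0.480366) = -0.354257
w(0.75) ≈ -0.3543

-0.3543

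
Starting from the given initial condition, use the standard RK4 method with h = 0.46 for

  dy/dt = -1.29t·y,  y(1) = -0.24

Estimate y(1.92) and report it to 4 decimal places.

RK4: k1 = f(t_n, y_n); k2 = f(t_n + h/2, y_n + (h/2)·k1); k3 = f(t_n + h/2, y_n + (h/2)·k2); k4 = f(t_n + h, y_n + h·k3); y_{n+1} = y_n + (h/6)·(k1 + 2k2 + 2k3 + k4).
t=1.000000, y=-0.240000:
  k1 = f(1.000000, -0.240000) = 0.309600
  k2 = f(1.230000, -0.168792) = 0.267822
  k3 = f(1.230000, -0.178401) = 0.283069
  k4 = f(1.460000, -0.109788) = 0.206775
  y ← -0.240000 + (0.46/6)·(k1 + 2k2 + 2k3 + k4) = -0.115941
t=1.460000, y=-0.115941:
  k1 = f(1.460000, -0.115941) = 0.218364
  k2 = f(1.690000, -0.065718) = 0.143271
  k3 = f(1.690000, -0.082989) = 0.180924
  k4 = f(1.920000, -0.032716) = 0.081031
  y ← -0.115941 + (0.46/6)·(k1 + 2k2 + 2k3 + k4) = -0.043278
y(1.92) ≈ -0.0433

-0.0433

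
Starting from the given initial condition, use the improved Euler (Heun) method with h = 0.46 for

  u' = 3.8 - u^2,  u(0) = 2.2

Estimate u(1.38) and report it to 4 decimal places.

2.0849

Heun: k1 = f(t_n, u_n); k2 = f(t_n + h, u_n + h·k1); u_{n+1} = u_n + (h/2)·(k1 + k2).
t=0.000000, u=2.200000:
  k1 = f(0.000000, 2.200000) = -1.040000
  k2 = f(0.460000, 1.721600) = 0.836093
  u ← 2.200000 + (0.46/2)·(-1.040000 + 0.836093) = 2.153101
t=0.460000, u=2.153101:
  k1 = f(0.460000, 2.153101) = -0.835846
  k2 = f(0.920000, 1.768612) = 0.672010
  u ← 2.153101 + (0.46/2)·(-0.835846 + 0.672010) = 2.115419
t=0.920000, u=2.115419:
  k1 = f(0.920000, 2.115419) = -0.674999
  k2 = f(1.380000, 1.804920) = 0.542264
  u ← 2.115419 + (0.46/2)·(-0.674999 + 0.542264) = 2.084890
u(1.38) ≈ 2.0849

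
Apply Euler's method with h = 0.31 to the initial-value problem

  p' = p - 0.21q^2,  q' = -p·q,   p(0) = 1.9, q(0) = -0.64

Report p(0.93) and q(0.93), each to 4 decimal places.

Euler on (p,q): p_{n+1} = p_n + h·p', q_{n+1} = q_n + h·q'.
0.000000: (1.900000, -0.640000); f=(1.813984, 1.216000) → (2.462335, -0.263040)
0.310000: (2.462335, -0.263040); f=(2.447805, 0.647693) → (3.221155, -0.062255)
0.620000: (3.221155, -0.062255); f=(3.220341, 0.200534) → (4.219460, -0.000090)
(p(0.93), q(0.93)) ≈ (4.2195, -0.0001)

4.2195, -0.0001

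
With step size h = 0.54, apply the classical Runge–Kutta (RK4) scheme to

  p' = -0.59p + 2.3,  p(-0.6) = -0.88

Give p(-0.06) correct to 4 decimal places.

RK4: k1 = f(x_n, p_n); k2 = f(x_n + h/2, p_n + (h/2)·k1); k3 = f(x_n + h/2, p_n + (h/2)·k2); k4 = f(x_n + h, p_n + h·k3); p_{n+1} = p_n + (h/6)·(k1 + 2k2 + 2k3 + k4).
x=-0.600000, p=-0.880000:
  k1 = f(-0.600000, -0.880000) = 2.819200
  k2 = f(-0.330000, -0.118816) = 2.370101
  k3 = f(-0.330000, -0.240073) = 2.441643
  k4 = f(-0.060000, 0.438487) = 2.041293
  p ← -0.880000 + (0.54/6)·(k1 + 2k2 + 2k3 + k4) = 0.423558
p(-0.06) ≈ 0.4236

0.4236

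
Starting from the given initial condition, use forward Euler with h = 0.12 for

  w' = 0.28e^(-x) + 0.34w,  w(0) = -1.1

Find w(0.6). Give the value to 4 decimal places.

-1.1966

Euler: w_{n+1} = w_n + h·f(x_n, w_n).
x=0.000000, w=-1.100000: f=-0.094000 → w ← -1.100000 + 0.12·(-0.094000) = -1.111280
x=0.120000, w=-1.111280: f=-0.129497 → w ← -1.111280 + 0.12·(-0.129497) = -1.126820
x=0.240000, w=-1.126820: f=-0.162863 → w ← -1.126820 + 0.12·(-0.162863) = -1.146363
x=0.360000, w=-1.146363: f=-0.194414 → w ← -1.146363 + 0.12·(-0.194414) = -1.169693
x=0.480000, w=-1.169693: f=-0.224436 → w ← -1.169693 + 0.12·(-0.224436) = -1.196625
w(0.6) ≈ -1.1966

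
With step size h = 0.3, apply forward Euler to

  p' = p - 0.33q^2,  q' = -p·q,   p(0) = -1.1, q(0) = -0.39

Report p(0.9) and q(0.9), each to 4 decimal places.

-2.5315, -1.1686

Euler on (p,q): p_{n+1} = p_n + h·p', q_{n+1} = q_n + h·q'.
0.000000: (-1.100000, -0.390000); f=(-1.150193, -0.429000) → (-1.445058, -0.518700)
0.300000: (-1.445058, -0.518700); f=(-1.533844, -0.749552) → (-1.905211, -0.743565)
0.600000: (-1.905211, -0.743565); f=(-2.087665, -1.416649) → (-2.531511, -1.168560)
(p(0.9), q(0.9)) ≈ (-2.5315, -1.1686)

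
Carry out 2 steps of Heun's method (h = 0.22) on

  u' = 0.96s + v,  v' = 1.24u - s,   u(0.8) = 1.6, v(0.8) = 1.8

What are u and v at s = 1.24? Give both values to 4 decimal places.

Heun on (u,v): k1 = f(s_n, state_n); k2 = f(s_n + h, state_n + h·k1); state_{n+1} = state_n + (h/2)·(k1 + k2).
0.800000: (1.600000, 1.800000)
  k1 = (2.568000, 1.184000)
  predictor → (2.164960, 2.060480)
  k2 = (3.039680, 1.664550)
  → (2.216845, 2.113341)
1.020000: (2.216845, 2.113341)
  k1 = (3.092541, 1.728888)
  predictor → (2.897204, 2.493696)
  k2 = (3.684096, 2.352533)
  → (2.962275, 2.562297)
(u(1.24), v(1.24)) ≈ (2.9623, 2.5623)

2.9623, 2.5623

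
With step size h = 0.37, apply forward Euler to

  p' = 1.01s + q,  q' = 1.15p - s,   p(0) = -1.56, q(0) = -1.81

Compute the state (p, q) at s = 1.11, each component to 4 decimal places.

Euler on (p,q): p_{n+1} = p_n + h·p', q_{n+1} = q_n + h·q'.
0.000000: (-1.560000, -1.810000); f=(-1.810000, -1.794000) → (-2.229700, -2.473780)
0.370000: (-2.229700, -2.473780); f=(-2.100080, -2.934155) → (-3.006730, -3.559417)
0.740000: (-3.006730, -3.559417); f=(-2.812017, -4.197739) → (-4.047176, -5.112581)
(p(1.11), q(1.11)) ≈ (-4.0472, -5.1126)

-4.0472, -5.1126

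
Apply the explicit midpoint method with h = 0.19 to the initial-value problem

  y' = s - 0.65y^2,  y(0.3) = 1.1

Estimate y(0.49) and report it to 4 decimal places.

Midpoint: k1 = f(s_n, y_n); k2 = f(s_n + h/2, y_n + (h/2)·k1); y_{n+1} = y_n + h·k2.
s=0.300000, y=1.100000:
  k1 = f(0.300000, 1.100000) = -0.486500
  k2 = f(0.395000, 1.053783) = -0.326797
  y ← 1.100000 + 0.19·(-0.326797) = 1.037908
y(0.49) ≈ 1.0379

1.0379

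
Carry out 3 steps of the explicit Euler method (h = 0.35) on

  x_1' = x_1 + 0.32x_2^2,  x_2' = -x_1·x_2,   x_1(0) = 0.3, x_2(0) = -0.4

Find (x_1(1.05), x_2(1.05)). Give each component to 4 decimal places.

0.8006, -0.2425

Euler on (x_1,x_2): x_1_{n+1} = x_1_n + h·x_1', x_2_{n+1} = x_2_n + h·x_2'.
0.000000: (0.300000, -0.400000); f=(0.351200, 0.120000) → (0.422920, -0.358000)
0.350000: (0.422920, -0.358000); f=(0.463932, 0.151405) → (0.585296, -0.305008)
0.700000: (0.585296, -0.305008); f=(0.615066, 0.178520) → (0.800569, -0.242526)
(x_1(1.05), x_2(1.05)) ≈ (0.8006, -0.2425)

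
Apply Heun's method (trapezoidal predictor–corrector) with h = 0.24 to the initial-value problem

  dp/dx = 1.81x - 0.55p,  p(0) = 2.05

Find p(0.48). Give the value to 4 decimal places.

Heun: k1 = f(x_n, p_n); k2 = f(x_n + h, p_n + h·k1); p_{n+1} = p_n + (h/2)·(k1 + k2).
x=0.000000, p=2.050000:
  k1 = f(0.000000, 2.050000) = -1.127500
  k2 = f(0.240000, 1.779400) = -0.544270
  p ← 2.050000 + (0.24/2)·(-1.127500 + (-0.544270)) = 1.849388
x=0.240000, p=1.849388:
  k1 = f(0.240000, 1.849388) = -0.582763
  k2 = f(0.480000, 1.709524) = -0.071438
  p ← 1.849388 + (0.24/2)·(-0.582763 + (-0.071438)) = 1.770883
p(0.48) ≈ 1.7709

1.7709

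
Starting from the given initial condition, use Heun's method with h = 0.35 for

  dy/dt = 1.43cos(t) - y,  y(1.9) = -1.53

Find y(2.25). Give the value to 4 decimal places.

-1.2980

Heun: k1 = f(t_n, y_n); k2 = f(t_n + h, y_n + h·k1); y_{n+1} = y_n + (h/2)·(k1 + k2).
t=1.900000, y=-1.530000:
  k1 = f(1.900000, -1.530000) = 1.067696
  k2 = f(2.250000, -1.156306) = 0.258018
  y ← -1.530000 + (0.35/2)·(1.067696 + 0.258018) = -1.298000
y(2.25) ≈ -1.2980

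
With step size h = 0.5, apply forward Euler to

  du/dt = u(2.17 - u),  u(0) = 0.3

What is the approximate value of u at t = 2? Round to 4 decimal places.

2.0699

Euler: u_{n+1} = u_n + h·f(t_n, u_n).
t=0.000000, u=0.300000: f=0.561000 → u ← 0.300000 + 0.5·0.561000 = 0.580500
t=0.500000, u=0.580500: f=0.922705 → u ← 0.580500 + 0.5·0.922705 = 1.041852
t=1.000000, u=1.041852: f=1.175363 → u ← 1.041852 + 0.5·1.175363 = 1.629534
t=1.500000, u=1.629534: f=0.880708 → u ← 1.629534 + 0.5·0.880708 = 2.069888
u(2) ≈ 2.0699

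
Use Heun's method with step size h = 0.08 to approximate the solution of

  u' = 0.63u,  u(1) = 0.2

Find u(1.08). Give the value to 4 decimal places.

0.2103

Heun: k1 = f(s_n, u_n); k2 = f(s_n + h, u_n + h·k1); u_{n+1} = u_n + (h/2)·(k1 + k2).
s=1.000000, u=0.200000:
  k1 = f(1.000000, 0.200000) = 0.126000
  k2 = f(1.080000, 0.210080) = 0.132350
  u ← 0.200000 + (0.08/2)·(0.126000 + 0.132350) = 0.210334
u(1.08) ≈ 0.2103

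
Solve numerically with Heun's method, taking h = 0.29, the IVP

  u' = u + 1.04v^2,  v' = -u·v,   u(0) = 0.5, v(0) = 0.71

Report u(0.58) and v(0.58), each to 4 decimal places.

Heun on (u,v): k1 = f(s_n, state_n); k2 = f(s_n + h, state_n + h·k1); state_{n+1} = state_n + (h/2)·(k1 + k2).
0.000000: (0.500000, 0.710000)
  k1 = (1.024264, -0.355000)
  predictor → (0.797037, 0.607050)
  k2 = (1.180287, -0.483841)
  → (0.819660, 0.588368)
0.290000: (0.819660, 0.588368)
  k1 = (1.179684, -0.482262)
  predictor → (1.161768, 0.448512)
  k2 = (1.370978, -0.521067)
  → (1.189506, 0.442885)
(u(0.58), v(0.58)) ≈ (1.1895, 0.4429)

1.1895, 0.4429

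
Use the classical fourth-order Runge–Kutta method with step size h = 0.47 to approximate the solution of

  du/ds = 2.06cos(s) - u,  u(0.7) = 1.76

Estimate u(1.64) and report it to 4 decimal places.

RK4: k1 = f(s_n, u_n); k2 = f(s_n + h/2, u_n + (h/2)·k1); k3 = f(s_n + h/2, u_n + (h/2)·k2); k4 = f(s_n + h, u_n + h·k3); u_{n+1} = u_n + (h/6)·(k1 + 2k2 + 2k3 + k4).
s=0.700000, u=1.760000:
  k1 = f(0.700000, 1.760000) = -0.184425
  k2 = f(0.935000, 1.716660) = -0.493394
  k3 = f(0.935000, 1.644052) = -0.420786
  k4 = f(1.170000, 1.562230) = -0.758518
  u ← 1.760000 + (0.47/6)·(k1 + 2k2 + 2k3 + k4) = 1.542915
s=1.170000, u=1.542915:
  k1 = f(1.170000, 1.542915) = -0.739202
  k2 = f(1.405000, 1.369202) = -1.029224
  k3 = f(1.405000, 1.301047) = -0.961069
  k4 = f(1.640000, 1.091212) = -1.233658
  u ← 1.542915 + (0.47/6)·(k1 + 2k2 + 2k3 + k4) = 1.076561
u(1.64) ≈ 1.0766

1.0766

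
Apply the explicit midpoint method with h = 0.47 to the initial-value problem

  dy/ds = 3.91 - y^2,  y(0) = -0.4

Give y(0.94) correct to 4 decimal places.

1.5879

Midpoint: k1 = f(s_n, y_n); k2 = f(s_n + h/2, y_n + (h/2)·k1); y_{n+1} = y_n + h·k2.
s=0.000000, y=-0.400000:
  k1 = f(0.000000, -0.400000) = 3.750000
  k2 = f(0.235000, 0.481250) = 3.678398
  y ← -0.400000 + 0.47·3.678398 = 1.328847
s=0.470000, y=1.328847:
  k1 = f(0.470000, 1.328847) = 2.144165
  k2 = f(0.705000, 1.832726) = 0.551115
  y ← 1.328847 + 0.47·0.551115 = 1.587871
y(0.94) ≈ 1.5879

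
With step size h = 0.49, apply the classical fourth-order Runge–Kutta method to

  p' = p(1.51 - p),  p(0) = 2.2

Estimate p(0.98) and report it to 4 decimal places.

RK4: k1 = f(t_n, p_n); k2 = f(t_n + h/2, p_n + (h/2)·k1); k3 = f(t_n + h/2, p_n + (h/2)·k2); k4 = f(t_n + h, p_n + h·k3); p_{n+1} = p_n + (h/6)·(k1 + 2k2 + 2k3 + k4).
t=0.000000, p=2.200000:
  k1 = f(0.000000, 2.200000) = -1.518000
  k2 = f(0.245000, 1.828090) = -0.581497
  k3 = f(0.245000, 2.057533) = -1.126568
  k4 = f(0.490000, 1.647982) = -0.227392
  p ← 2.200000 + (0.49/6)·(k1 + 2k2 + 2k3 + k4) = 1.778476
t=0.490000, p=1.778476:
  k1 = f(0.490000, 1.778476) = -0.477478
  k2 = f(0.735000, 1.661494) = -0.251706
  k3 = f(0.735000, 1.716808) = -0.355049
  k4 = f(0.980000, 1.604502) = -0.151628
  p ← 1.778476 + (0.49/6)·(k1 + 2k2 + 2k3 + k4) = 1.627995
p(0.98) ≈ 1.6280

1.6280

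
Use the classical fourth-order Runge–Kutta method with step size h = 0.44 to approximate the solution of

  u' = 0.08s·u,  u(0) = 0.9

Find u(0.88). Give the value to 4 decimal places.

0.9283

RK4: k1 = f(s_n, u_n); k2 = f(s_n + h/2, u_n + (h/2)·k1); k3 = f(s_n + h/2, u_n + (h/2)·k2); k4 = f(s_n + h, u_n + h·k3); u_{n+1} = u_n + (h/6)·(k1 + 2k2 + 2k3 + k4).
s=0.000000, u=0.900000:
  k1 = f(0.000000, 0.900000) = 0.000000
  k2 = f(0.220000, 0.900000) = 0.015840
  k3 = f(0.220000, 0.903485) = 0.015901
  k4 = f(0.440000, 0.906997) = 0.031926
  u ← 0.900000 + (0.44/6)·(k1 + 2k2 + 2k3 + k4) = 0.906997
s=0.440000, u=0.906997:
  k1 = f(0.440000, 0.906997) = 0.031926
  k2 = f(0.660000, 0.914020) = 0.048260
  k3 = f(0.660000, 0.917614) = 0.048450
  k4 = f(0.880000, 0.928315) = 0.065353
  u ← 0.906997 + (0.44/6)·(k1 + 2k2 + 2k3 + k4) = 0.928315
u(0.88) ≈ 0.9283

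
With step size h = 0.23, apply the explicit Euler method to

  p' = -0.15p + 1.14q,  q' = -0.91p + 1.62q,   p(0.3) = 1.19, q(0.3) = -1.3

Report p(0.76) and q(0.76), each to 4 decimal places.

Euler on (p,q): p_{n+1} = p_n + h·p', q_{n+1} = q_n + h·q'.
0.300000: (1.190000, -1.300000); f=(-1.660500, -3.188900) → (0.808085, -2.033447)
0.530000: (0.808085, -2.033447); f=(-2.439342, -4.029541) → (0.247036, -2.960242)
(p(0.76), q(0.76)) ≈ (0.2470, -2.9602)

0.2470, -2.9602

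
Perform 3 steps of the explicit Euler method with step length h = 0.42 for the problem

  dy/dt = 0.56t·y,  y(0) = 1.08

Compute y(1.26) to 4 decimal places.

1.4211

Euler: y_{n+1} = y_n + h·f(t_n, y_n).
t=0.000000, y=1.080000: f=0.000000 → y ← 1.080000 + 0.42·0.000000 = 1.080000
t=0.420000, y=1.080000: f=0.254016 → y ← 1.080000 + 0.42·0.254016 = 1.186687
t=0.840000, y=1.186687: f=0.558217 → y ← 1.186687 + 0.42·0.558217 = 1.421138
y(1.26) ≈ 1.4211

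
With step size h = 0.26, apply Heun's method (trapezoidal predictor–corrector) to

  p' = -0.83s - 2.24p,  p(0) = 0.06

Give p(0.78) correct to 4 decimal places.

Heun: k1 = f(s_n, p_n); k2 = f(s_n + h, p_n + h·k1); p_{n+1} = p_n + (h/2)·(k1 + k2).
s=0.000000, p=0.060000:
  k1 = f(0.000000, 0.060000) = -0.134400
  k2 = f(0.260000, 0.025056) = -0.271925
  p ← 0.060000 + (0.26/2)·(-0.134400 + (-0.271925)) = 0.007178
s=0.260000, p=0.007178:
  k1 = f(0.260000, 0.007178) = -0.231878
  k2 = f(0.520000, -0.053111) = -0.312632
  p ← 0.007178 + (0.26/2)·(-0.231878 + (-0.312632)) = -0.063609
s=0.520000, p=-0.063609:
  k1 = f(0.520000, -0.063609) = -0.289117
  k2 = f(0.780000, -0.138779) = -0.336535
  p ← -0.063609 + (0.26/2)·(-0.289117 + (-0.336535)) = -0.144943
p(0.78) ≈ -0.1449

-0.1449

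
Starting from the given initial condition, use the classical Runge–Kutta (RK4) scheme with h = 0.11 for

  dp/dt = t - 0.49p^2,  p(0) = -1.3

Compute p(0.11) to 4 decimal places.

RK4: k1 = f(t_n, p_n); k2 = f(t_n + h/2, p_n + (h/2)·k1); k3 = f(t_n + h/2, p_n + (h/2)·k2); k4 = f(t_n + h, p_n + h·k3); p_{n+1} = p_n + (h/6)·(k1 + 2k2 + 2k3 + k4).
t=0.000000, p=-1.300000:
  k1 = f(0.000000, -1.300000) = -0.828100
  k2 = f(0.055000, -1.345546) = -0.832141
  k3 = f(0.055000, -1.345768) = -0.832435
  k4 = f(0.110000, -1.391568) = -0.838866
  p ← -1.300000 + (0.11/6)·(k1 + 2k2 + 2k3 + k4) = -1.391595
p(0.11) ≈ -1.3916

-1.3916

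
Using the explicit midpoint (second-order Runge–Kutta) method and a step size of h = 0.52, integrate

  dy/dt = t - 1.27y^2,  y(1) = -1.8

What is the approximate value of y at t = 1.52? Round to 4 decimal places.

Midpoint: k1 = f(t_n, y_n); k2 = f(t_n + h/2, y_n + (h/2)·k1); y_{n+1} = y_n + h·k2.
t=1.000000, y=-1.800000:
  k1 = f(1.000000, -1.800000) = -3.114800
  k2 = f(1.260000, -2.609848) = -7.390359
  y ← -1.800000 + 0.52·(-7.390359) = -5.642987
y(1.52) ≈ -5.6430

-5.6430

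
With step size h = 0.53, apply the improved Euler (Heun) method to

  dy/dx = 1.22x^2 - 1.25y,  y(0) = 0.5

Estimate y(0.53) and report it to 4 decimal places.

Heun: k1 = f(x_n, y_n); k2 = f(x_n + h, y_n + h·k1); y_{n+1} = y_n + (h/2)·(k1 + k2).
x=0.000000, y=0.500000:
  k1 = f(0.000000, 0.500000) = -0.625000
  k2 = f(0.530000, 0.168750) = 0.131761
  y ← 0.500000 + (0.53/2)·(-0.625000 + 0.131761) = 0.369292
y(0.53) ≈ 0.3693

0.3693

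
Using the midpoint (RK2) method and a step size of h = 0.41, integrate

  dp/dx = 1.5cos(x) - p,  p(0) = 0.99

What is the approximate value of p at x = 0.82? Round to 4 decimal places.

1.1574

Midpoint: k1 = f(x_n, p_n); k2 = f(x_n + h/2, p_n + (h/2)·k1); p_{n+1} = p_n + h·k2.
x=0.000000, p=0.990000:
  k1 = f(0.000000, 0.990000) = 0.510000
  k2 = f(0.205000, 1.094550) = 0.374041
  p ← 0.990000 + 0.41·0.374041 = 1.143357
x=0.410000, p=1.143357:
  k1 = f(0.410000, 1.143357) = 0.232324
  k2 = f(0.615000, 1.190983) = 0.034177
  p ← 1.143357 + 0.41·0.034177 = 1.157369
p(0.82) ≈ 1.1574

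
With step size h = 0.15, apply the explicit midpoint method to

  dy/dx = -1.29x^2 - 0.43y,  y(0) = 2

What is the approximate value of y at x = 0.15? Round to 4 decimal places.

1.8741

Midpoint: k1 = f(x_n, y_n); k2 = f(x_n + h/2, y_n + (h/2)·k1); y_{n+1} = y_n + h·k2.
x=0.000000, y=2.000000:
  k1 = f(0.000000, 2.000000) = -0.860000
  k2 = f(0.075000, 1.935500) = -0.839521
  y ← 2.000000 + 0.15·(-0.839521) = 1.874072
y(0.15) ≈ 1.8741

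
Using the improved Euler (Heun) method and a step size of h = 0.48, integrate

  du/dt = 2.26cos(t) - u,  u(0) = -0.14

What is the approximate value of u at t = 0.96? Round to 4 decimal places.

Heun: k1 = f(t_n, u_n); k2 = f(t_n + h, u_n + h·k1); u_{n+1} = u_n + (h/2)·(k1 + k2).
t=0.000000, u=-0.140000:
  k1 = f(0.000000, -0.140000) = 2.400000
  k2 = f(0.480000, 1.012000) = 0.992609
  u ← -0.140000 + (0.48/2)·(2.400000 + 0.992609) = 0.674226
t=0.480000, u=0.674226:
  k1 = f(0.480000, 0.674226) = 1.330382
  k2 = f(0.960000, 1.312810) = -0.016654
  u ← 0.674226 + (0.48/2)·(1.330382 + (-0.016654)) = 0.989521
u(0.96) ≈ 0.9895

0.9895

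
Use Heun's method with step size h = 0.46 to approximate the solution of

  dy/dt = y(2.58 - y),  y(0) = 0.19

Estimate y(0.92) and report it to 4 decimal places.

Heun: k1 = f(t_n, y_n); k2 = f(t_n + h, y_n + h·k1); y_{n+1} = y_n + (h/2)·(k1 + k2).
t=0.000000, y=0.190000:
  k1 = f(0.000000, 0.190000) = 0.454100
  k2 = f(0.460000, 0.398886) = 0.870016
  y ← 0.190000 + (0.46/2)·(0.454100 + 0.870016) = 0.494547
t=0.460000, y=0.494547:
  k1 = f(0.460000, 0.494547) = 1.031354
  k2 = f(0.920000, 0.968969) = 1.561039
  y ← 0.494547 + (0.46/2)·(1.031354 + 1.561039) = 1.090797
y(0.92) ≈ 1.0908

1.0908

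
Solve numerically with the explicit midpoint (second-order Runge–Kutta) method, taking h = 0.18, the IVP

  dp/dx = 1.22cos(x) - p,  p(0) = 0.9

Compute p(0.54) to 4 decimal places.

Midpoint: k1 = f(x_n, p_n); k2 = f(x_n + h/2, p_n + (h/2)·k1); p_{n+1} = p_n + h·k2.
x=0.000000, p=0.900000:
  k1 = f(0.000000, 0.900000) = 0.320000
  k2 = f(0.090000, 0.928800) = 0.286262
  p ← 0.900000 + 0.18·0.286262 = 0.951527
x=0.180000, p=0.951527:
  k1 = f(0.180000, 0.951527) = 0.248762
  k2 = f(0.270000, 0.973916) = 0.201885
  p ← 0.951527 + 0.18·0.201885 = 0.987866
x=0.360000, p=0.987866:
  k1 = f(0.360000, 0.987866) = 0.153928
  k2 = f(0.450000, 1.001720) = 0.096826
  p ← 0.987866 + 0.18·0.096826 = 1.005295
p(0.54) ≈ 1.0053

1.0053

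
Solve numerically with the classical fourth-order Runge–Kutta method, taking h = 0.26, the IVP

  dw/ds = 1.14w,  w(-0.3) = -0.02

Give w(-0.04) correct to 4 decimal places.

RK4: k1 = f(s_n, w_n); k2 = f(s_n + h/2, w_n + (h/2)·k1); k3 = f(s_n + h/2, w_n + (h/2)·k2); k4 = f(s_n + h, w_n + h·k3); w_{n+1} = w_n + (h/6)·(k1 + 2k2 + 2k3 + k4).
s=-0.300000, w=-0.020000:
  k1 = f(-0.300000, -0.020000) = -0.022800
  k2 = f(-0.170000, -0.022964) = -0.026179
  k3 = f(-0.170000, -0.023403) = -0.026680
  k4 = f(-0.040000, -0.026937) = -0.030708
  w ← -0.020000 + (0.26/6)·(k1 + 2k2 + 2k3 + k4) = -0.026900
w(-0.04) ≈ -0.0269

-0.0269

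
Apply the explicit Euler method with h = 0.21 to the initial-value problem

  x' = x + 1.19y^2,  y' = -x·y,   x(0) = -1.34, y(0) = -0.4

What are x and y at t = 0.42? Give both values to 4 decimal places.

Euler on (x,y): x_{n+1} = x_n + h·x', y_{n+1} = y_n + h·y'.
0.000000: (-1.340000, -0.400000); f=(-1.149600, -0.536000) → (-1.581416, -0.512560)
0.210000: (-1.581416, -0.512560); f=(-1.268782, -0.810571) → (-1.847860, -0.682780)
(x(0.42), y(0.42)) ≈ (-1.8479, -0.6828)

-1.8479, -0.6828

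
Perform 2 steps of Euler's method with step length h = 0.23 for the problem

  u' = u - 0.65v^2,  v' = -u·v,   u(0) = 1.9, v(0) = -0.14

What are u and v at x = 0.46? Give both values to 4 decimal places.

2.8700, -0.0365

Euler on (u,v): u_{n+1} = u_n + h·u', v_{n+1} = v_n + h·v'.
0.000000: (1.900000, -0.140000); f=(1.887260, 0.266000) → (2.334070, -0.078820)
0.230000: (2.334070, -0.078820); f=(2.330032, 0.183971) → (2.869977, -0.036507)
(u(0.46), v(0.46)) ≈ (2.8700, -0.0365)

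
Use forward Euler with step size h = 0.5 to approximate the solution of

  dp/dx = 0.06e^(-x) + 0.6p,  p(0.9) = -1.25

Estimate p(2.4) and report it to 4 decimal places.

Euler: p_{n+1} = p_n + h·f(x_n, p_n).
x=0.900000, p=-1.250000: f=-0.725606 → p ← -1.250000 + 0.5·(-0.725606) = -1.612803
x=1.400000, p=-1.612803: f=-0.952886 → p ← -1.612803 + 0.5·(-0.952886) = -2.089246
x=1.900000, p=-2.089246: f=-1.244573 → p ← -2.089246 + 0.5·(-1.244573) = -2.711533
p(2.4) ≈ -2.7115

-2.7115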